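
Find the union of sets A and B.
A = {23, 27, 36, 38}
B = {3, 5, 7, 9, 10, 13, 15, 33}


Set A = {23, 27, 36, 38}
Set B = {3, 5, 7, 9, 10, 13, 15, 33}
A ∪ B includes all elements in either set.
Elements from A: {23, 27, 36, 38}
Elements from B not already included: {3, 5, 7, 9, 10, 13, 15, 33}
A ∪ B = {3, 5, 7, 9, 10, 13, 15, 23, 27, 33, 36, 38}

{3, 5, 7, 9, 10, 13, 15, 23, 27, 33, 36, 38}


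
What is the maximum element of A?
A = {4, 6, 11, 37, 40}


Set A = {4, 6, 11, 37, 40}
Elements in ascending order: 4, 6, 11, 37, 40
The largest element is 40.

40


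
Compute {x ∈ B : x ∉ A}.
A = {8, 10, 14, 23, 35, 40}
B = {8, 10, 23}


Set A = {8, 10, 14, 23, 35, 40}
Set B = {8, 10, 23}
Check each element of B against A:
8 ∈ A, 10 ∈ A, 23 ∈ A
Elements of B not in A: {}

{}


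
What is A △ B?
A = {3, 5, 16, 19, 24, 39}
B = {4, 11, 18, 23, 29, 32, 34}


Set A = {3, 5, 16, 19, 24, 39}
Set B = {4, 11, 18, 23, 29, 32, 34}
A △ B = (A \ B) ∪ (B \ A)
Elements in A but not B: {3, 5, 16, 19, 24, 39}
Elements in B but not A: {4, 11, 18, 23, 29, 32, 34}
A △ B = {3, 4, 5, 11, 16, 18, 19, 23, 24, 29, 32, 34, 39}

{3, 4, 5, 11, 16, 18, 19, 23, 24, 29, 32, 34, 39}


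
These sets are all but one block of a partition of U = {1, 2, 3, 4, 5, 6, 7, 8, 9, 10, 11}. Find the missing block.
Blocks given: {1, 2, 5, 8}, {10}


U = {1, 2, 3, 4, 5, 6, 7, 8, 9, 10, 11}
Shown blocks: {1, 2, 5, 8}, {10}
A partition's blocks are pairwise disjoint and cover U, so the missing block = U \ (union of shown blocks).
Union of shown blocks: {1, 2, 5, 8, 10}
Missing block = U \ (union) = {3, 4, 6, 7, 9, 11}

{3, 4, 6, 7, 9, 11}


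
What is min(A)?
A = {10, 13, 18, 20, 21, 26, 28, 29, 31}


Set A = {10, 13, 18, 20, 21, 26, 28, 29, 31}
Elements in ascending order: 10, 13, 18, 20, 21, 26, 28, 29, 31
The smallest element is 10.

10


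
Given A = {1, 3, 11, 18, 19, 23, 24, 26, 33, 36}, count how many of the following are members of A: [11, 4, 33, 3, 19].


Set A = {1, 3, 11, 18, 19, 23, 24, 26, 33, 36}
Candidates: [11, 4, 33, 3, 19]
Check each candidate:
11 ∈ A, 4 ∉ A, 33 ∈ A, 3 ∈ A, 19 ∈ A
Count of candidates in A: 4

4


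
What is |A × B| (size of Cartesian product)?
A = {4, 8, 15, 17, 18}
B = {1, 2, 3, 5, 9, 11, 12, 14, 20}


Set A = {4, 8, 15, 17, 18} has 5 elements.
Set B = {1, 2, 3, 5, 9, 11, 12, 14, 20} has 9 elements.
|A × B| = |A| × |B| = 5 × 9 = 45

45


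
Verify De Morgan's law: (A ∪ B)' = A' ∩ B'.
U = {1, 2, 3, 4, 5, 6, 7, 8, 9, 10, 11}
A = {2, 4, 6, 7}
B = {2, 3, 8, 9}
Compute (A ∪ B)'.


U = {1, 2, 3, 4, 5, 6, 7, 8, 9, 10, 11}
A = {2, 4, 6, 7}, B = {2, 3, 8, 9}
A ∪ B = {2, 3, 4, 6, 7, 8, 9}
(A ∪ B)' = U \ (A ∪ B) = {1, 5, 10, 11}
Verification via A' ∩ B': A' = {1, 3, 5, 8, 9, 10, 11}, B' = {1, 4, 5, 6, 7, 10, 11}
A' ∩ B' = {1, 5, 10, 11} ✓

{1, 5, 10, 11}


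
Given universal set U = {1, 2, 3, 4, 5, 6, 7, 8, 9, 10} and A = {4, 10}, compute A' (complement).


Universal set U = {1, 2, 3, 4, 5, 6, 7, 8, 9, 10}
Set A = {4, 10}
A' = U \ A = elements in U but not in A
Checking each element of U:
1 (not in A, include), 2 (not in A, include), 3 (not in A, include), 4 (in A, exclude), 5 (not in A, include), 6 (not in A, include), 7 (not in A, include), 8 (not in A, include), 9 (not in A, include), 10 (in A, exclude)
A' = {1, 2, 3, 5, 6, 7, 8, 9}

{1, 2, 3, 5, 6, 7, 8, 9}


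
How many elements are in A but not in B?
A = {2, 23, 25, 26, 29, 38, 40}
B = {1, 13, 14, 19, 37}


Set A = {2, 23, 25, 26, 29, 38, 40}
Set B = {1, 13, 14, 19, 37}
A \ B = {2, 23, 25, 26, 29, 38, 40}
|A \ B| = 7

7


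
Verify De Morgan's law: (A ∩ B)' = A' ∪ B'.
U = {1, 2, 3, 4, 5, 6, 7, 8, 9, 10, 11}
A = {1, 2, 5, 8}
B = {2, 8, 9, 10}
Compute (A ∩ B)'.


U = {1, 2, 3, 4, 5, 6, 7, 8, 9, 10, 11}
A = {1, 2, 5, 8}, B = {2, 8, 9, 10}
A ∩ B = {2, 8}
(A ∩ B)' = U \ (A ∩ B) = {1, 3, 4, 5, 6, 7, 9, 10, 11}
Verification via A' ∪ B': A' = {3, 4, 6, 7, 9, 10, 11}, B' = {1, 3, 4, 5, 6, 7, 11}
A' ∪ B' = {1, 3, 4, 5, 6, 7, 9, 10, 11} ✓

{1, 3, 4, 5, 6, 7, 9, 10, 11}


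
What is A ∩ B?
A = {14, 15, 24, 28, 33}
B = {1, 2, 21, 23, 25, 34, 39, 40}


Set A = {14, 15, 24, 28, 33}
Set B = {1, 2, 21, 23, 25, 34, 39, 40}
A ∩ B includes only elements in both sets.
Check each element of A against B:
14 ✗, 15 ✗, 24 ✗, 28 ✗, 33 ✗
A ∩ B = {}

{}


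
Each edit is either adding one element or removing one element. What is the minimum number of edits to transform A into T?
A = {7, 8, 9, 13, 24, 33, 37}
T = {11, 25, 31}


Set A = {7, 8, 9, 13, 24, 33, 37}
Set T = {11, 25, 31}
Elements to remove from A (in A, not in T): {7, 8, 9, 13, 24, 33, 37} → 7 removals
Elements to add to A (in T, not in A): {11, 25, 31} → 3 additions
Total edits = 7 + 3 = 10

10


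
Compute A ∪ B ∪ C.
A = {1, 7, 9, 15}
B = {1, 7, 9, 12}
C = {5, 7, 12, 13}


Set A = {1, 7, 9, 15}
Set B = {1, 7, 9, 12}
Set C = {5, 7, 12, 13}
First, A ∪ B = {1, 7, 9, 12, 15}
Then, (A ∪ B) ∪ C = {1, 5, 7, 9, 12, 13, 15}

{1, 5, 7, 9, 12, 13, 15}


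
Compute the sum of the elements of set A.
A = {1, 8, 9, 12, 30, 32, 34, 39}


Set A = {1, 8, 9, 12, 30, 32, 34, 39}
Sum = 1 + 8 + 9 + 12 + 30 + 32 + 34 + 39 = 165

165


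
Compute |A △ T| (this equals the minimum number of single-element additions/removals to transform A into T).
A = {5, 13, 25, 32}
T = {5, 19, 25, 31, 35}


Set A = {5, 13, 25, 32}
Set T = {5, 19, 25, 31, 35}
Elements to remove from A (in A, not in T): {13, 32} → 2 removals
Elements to add to A (in T, not in A): {19, 31, 35} → 3 additions
Total edits = 2 + 3 = 5

5


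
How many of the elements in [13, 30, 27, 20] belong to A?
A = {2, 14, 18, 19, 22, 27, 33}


Set A = {2, 14, 18, 19, 22, 27, 33}
Candidates: [13, 30, 27, 20]
Check each candidate:
13 ∉ A, 30 ∉ A, 27 ∈ A, 20 ∉ A
Count of candidates in A: 1

1


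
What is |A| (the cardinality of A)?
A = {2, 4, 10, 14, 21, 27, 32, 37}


Set A = {2, 4, 10, 14, 21, 27, 32, 37}
Listing elements: 2, 4, 10, 14, 21, 27, 32, 37
Counting: 8 elements
|A| = 8

8


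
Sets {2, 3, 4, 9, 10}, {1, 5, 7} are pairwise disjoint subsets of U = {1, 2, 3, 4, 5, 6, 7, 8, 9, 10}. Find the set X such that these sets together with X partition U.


U = {1, 2, 3, 4, 5, 6, 7, 8, 9, 10}
Shown blocks: {2, 3, 4, 9, 10}, {1, 5, 7}
A partition's blocks are pairwise disjoint and cover U, so the missing block = U \ (union of shown blocks).
Union of shown blocks: {1, 2, 3, 4, 5, 7, 9, 10}
Missing block = U \ (union) = {6, 8}

{6, 8}


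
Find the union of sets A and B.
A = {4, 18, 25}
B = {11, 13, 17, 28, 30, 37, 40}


Set A = {4, 18, 25}
Set B = {11, 13, 17, 28, 30, 37, 40}
A ∪ B includes all elements in either set.
Elements from A: {4, 18, 25}
Elements from B not already included: {11, 13, 17, 28, 30, 37, 40}
A ∪ B = {4, 11, 13, 17, 18, 25, 28, 30, 37, 40}

{4, 11, 13, 17, 18, 25, 28, 30, 37, 40}


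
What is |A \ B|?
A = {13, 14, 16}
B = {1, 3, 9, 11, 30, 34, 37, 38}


Set A = {13, 14, 16}
Set B = {1, 3, 9, 11, 30, 34, 37, 38}
A \ B = {13, 14, 16}
|A \ B| = 3

3


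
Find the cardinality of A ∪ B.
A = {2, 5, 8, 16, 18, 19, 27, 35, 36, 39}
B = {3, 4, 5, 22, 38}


Set A = {2, 5, 8, 16, 18, 19, 27, 35, 36, 39}, |A| = 10
Set B = {3, 4, 5, 22, 38}, |B| = 5
A ∩ B = {5}, |A ∩ B| = 1
|A ∪ B| = |A| + |B| - |A ∩ B| = 10 + 5 - 1 = 14

14


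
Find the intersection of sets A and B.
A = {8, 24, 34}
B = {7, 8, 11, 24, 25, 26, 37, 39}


Set A = {8, 24, 34}
Set B = {7, 8, 11, 24, 25, 26, 37, 39}
A ∩ B includes only elements in both sets.
Check each element of A against B:
8 ✓, 24 ✓, 34 ✗
A ∩ B = {8, 24}

{8, 24}


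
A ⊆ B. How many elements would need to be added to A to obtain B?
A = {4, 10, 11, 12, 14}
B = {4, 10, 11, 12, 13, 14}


Set A = {4, 10, 11, 12, 14}, |A| = 5
Set B = {4, 10, 11, 12, 13, 14}, |B| = 6
Since A ⊆ B: B \ A = {13}
|B| - |A| = 6 - 5 = 1

1


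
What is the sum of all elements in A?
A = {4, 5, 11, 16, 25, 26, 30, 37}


Set A = {4, 5, 11, 16, 25, 26, 30, 37}
Sum = 4 + 5 + 11 + 16 + 25 + 26 + 30 + 37 = 154

154


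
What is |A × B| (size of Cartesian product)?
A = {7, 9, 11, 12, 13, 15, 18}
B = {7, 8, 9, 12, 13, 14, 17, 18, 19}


Set A = {7, 9, 11, 12, 13, 15, 18} has 7 elements.
Set B = {7, 8, 9, 12, 13, 14, 17, 18, 19} has 9 elements.
|A × B| = |A| × |B| = 7 × 9 = 63

63


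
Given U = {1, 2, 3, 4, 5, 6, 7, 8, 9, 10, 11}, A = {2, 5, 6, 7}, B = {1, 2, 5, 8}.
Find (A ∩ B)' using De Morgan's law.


U = {1, 2, 3, 4, 5, 6, 7, 8, 9, 10, 11}
A = {2, 5, 6, 7}, B = {1, 2, 5, 8}
A ∩ B = {2, 5}
(A ∩ B)' = U \ (A ∩ B) = {1, 3, 4, 6, 7, 8, 9, 10, 11}
Verification via A' ∪ B': A' = {1, 3, 4, 8, 9, 10, 11}, B' = {3, 4, 6, 7, 9, 10, 11}
A' ∪ B' = {1, 3, 4, 6, 7, 8, 9, 10, 11} ✓

{1, 3, 4, 6, 7, 8, 9, 10, 11}


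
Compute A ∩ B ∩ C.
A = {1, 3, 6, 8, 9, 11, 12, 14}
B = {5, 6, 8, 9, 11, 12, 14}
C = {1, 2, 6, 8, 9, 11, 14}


Set A = {1, 3, 6, 8, 9, 11, 12, 14}
Set B = {5, 6, 8, 9, 11, 12, 14}
Set C = {1, 2, 6, 8, 9, 11, 14}
First, A ∩ B = {6, 8, 9, 11, 12, 14}
Then, (A ∩ B) ∩ C = {6, 8, 9, 11, 14}

{6, 8, 9, 11, 14}


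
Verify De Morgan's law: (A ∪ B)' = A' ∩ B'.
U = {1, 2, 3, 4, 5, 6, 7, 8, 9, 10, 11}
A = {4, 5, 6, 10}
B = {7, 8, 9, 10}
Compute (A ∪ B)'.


U = {1, 2, 3, 4, 5, 6, 7, 8, 9, 10, 11}
A = {4, 5, 6, 10}, B = {7, 8, 9, 10}
A ∪ B = {4, 5, 6, 7, 8, 9, 10}
(A ∪ B)' = U \ (A ∪ B) = {1, 2, 3, 11}
Verification via A' ∩ B': A' = {1, 2, 3, 7, 8, 9, 11}, B' = {1, 2, 3, 4, 5, 6, 11}
A' ∩ B' = {1, 2, 3, 11} ✓

{1, 2, 3, 11}


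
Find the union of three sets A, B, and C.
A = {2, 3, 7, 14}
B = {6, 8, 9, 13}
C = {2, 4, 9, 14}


Set A = {2, 3, 7, 14}
Set B = {6, 8, 9, 13}
Set C = {2, 4, 9, 14}
First, A ∪ B = {2, 3, 6, 7, 8, 9, 13, 14}
Then, (A ∪ B) ∪ C = {2, 3, 4, 6, 7, 8, 9, 13, 14}

{2, 3, 4, 6, 7, 8, 9, 13, 14}


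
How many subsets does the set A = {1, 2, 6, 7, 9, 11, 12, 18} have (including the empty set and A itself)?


Set A = {1, 2, 6, 7, 9, 11, 12, 18}
|A| = 8
The power set P(A) contains all subsets of A.
|P(A)| = 2^|A| = 2^8 = 256

256


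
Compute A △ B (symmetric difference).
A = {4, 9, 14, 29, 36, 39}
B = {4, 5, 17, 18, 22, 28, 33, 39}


Set A = {4, 9, 14, 29, 36, 39}
Set B = {4, 5, 17, 18, 22, 28, 33, 39}
A △ B = (A \ B) ∪ (B \ A)
Elements in A but not B: {9, 14, 29, 36}
Elements in B but not A: {5, 17, 18, 22, 28, 33}
A △ B = {5, 9, 14, 17, 18, 22, 28, 29, 33, 36}

{5, 9, 14, 17, 18, 22, 28, 29, 33, 36}


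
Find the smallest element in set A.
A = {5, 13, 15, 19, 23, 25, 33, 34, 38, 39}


Set A = {5, 13, 15, 19, 23, 25, 33, 34, 38, 39}
Elements in ascending order: 5, 13, 15, 19, 23, 25, 33, 34, 38, 39
The smallest element is 5.

5


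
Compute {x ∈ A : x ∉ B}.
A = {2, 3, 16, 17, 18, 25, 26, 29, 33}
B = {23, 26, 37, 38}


Set A = {2, 3, 16, 17, 18, 25, 26, 29, 33}
Set B = {23, 26, 37, 38}
Check each element of A against B:
2 ∉ B (include), 3 ∉ B (include), 16 ∉ B (include), 17 ∉ B (include), 18 ∉ B (include), 25 ∉ B (include), 26 ∈ B, 29 ∉ B (include), 33 ∉ B (include)
Elements of A not in B: {2, 3, 16, 17, 18, 25, 29, 33}

{2, 3, 16, 17, 18, 25, 29, 33}


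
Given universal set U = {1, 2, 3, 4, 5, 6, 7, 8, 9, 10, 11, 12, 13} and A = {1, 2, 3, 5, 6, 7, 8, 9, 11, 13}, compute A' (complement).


Universal set U = {1, 2, 3, 4, 5, 6, 7, 8, 9, 10, 11, 12, 13}
Set A = {1, 2, 3, 5, 6, 7, 8, 9, 11, 13}
A' = U \ A = elements in U but not in A
Checking each element of U:
1 (in A, exclude), 2 (in A, exclude), 3 (in A, exclude), 4 (not in A, include), 5 (in A, exclude), 6 (in A, exclude), 7 (in A, exclude), 8 (in A, exclude), 9 (in A, exclude), 10 (not in A, include), 11 (in A, exclude), 12 (not in A, include), 13 (in A, exclude)
A' = {4, 10, 12}

{4, 10, 12}


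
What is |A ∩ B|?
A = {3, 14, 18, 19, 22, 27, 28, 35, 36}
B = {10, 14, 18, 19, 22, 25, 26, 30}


Set A = {3, 14, 18, 19, 22, 27, 28, 35, 36}
Set B = {10, 14, 18, 19, 22, 25, 26, 30}
A ∩ B = {14, 18, 19, 22}
|A ∩ B| = 4

4


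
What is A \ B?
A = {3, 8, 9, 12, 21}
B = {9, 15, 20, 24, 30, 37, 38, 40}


Set A = {3, 8, 9, 12, 21}
Set B = {9, 15, 20, 24, 30, 37, 38, 40}
A \ B includes elements in A that are not in B.
Check each element of A:
3 (not in B, keep), 8 (not in B, keep), 9 (in B, remove), 12 (not in B, keep), 21 (not in B, keep)
A \ B = {3, 8, 12, 21}

{3, 8, 12, 21}


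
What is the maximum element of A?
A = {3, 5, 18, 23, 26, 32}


Set A = {3, 5, 18, 23, 26, 32}
Elements in ascending order: 3, 5, 18, 23, 26, 32
The largest element is 32.

32


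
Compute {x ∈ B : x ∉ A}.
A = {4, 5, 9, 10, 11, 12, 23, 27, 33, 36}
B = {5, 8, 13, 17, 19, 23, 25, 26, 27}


Set A = {4, 5, 9, 10, 11, 12, 23, 27, 33, 36}
Set B = {5, 8, 13, 17, 19, 23, 25, 26, 27}
Check each element of B against A:
5 ∈ A, 8 ∉ A (include), 13 ∉ A (include), 17 ∉ A (include), 19 ∉ A (include), 23 ∈ A, 25 ∉ A (include), 26 ∉ A (include), 27 ∈ A
Elements of B not in A: {8, 13, 17, 19, 25, 26}

{8, 13, 17, 19, 25, 26}


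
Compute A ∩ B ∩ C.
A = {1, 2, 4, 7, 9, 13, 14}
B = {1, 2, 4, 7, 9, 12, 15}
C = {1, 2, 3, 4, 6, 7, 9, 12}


Set A = {1, 2, 4, 7, 9, 13, 14}
Set B = {1, 2, 4, 7, 9, 12, 15}
Set C = {1, 2, 3, 4, 6, 7, 9, 12}
First, A ∩ B = {1, 2, 4, 7, 9}
Then, (A ∩ B) ∩ C = {1, 2, 4, 7, 9}

{1, 2, 4, 7, 9}


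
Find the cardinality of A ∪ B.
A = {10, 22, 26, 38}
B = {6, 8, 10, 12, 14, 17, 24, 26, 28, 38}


Set A = {10, 22, 26, 38}, |A| = 4
Set B = {6, 8, 10, 12, 14, 17, 24, 26, 28, 38}, |B| = 10
A ∩ B = {10, 26, 38}, |A ∩ B| = 3
|A ∪ B| = |A| + |B| - |A ∩ B| = 4 + 10 - 3 = 11

11


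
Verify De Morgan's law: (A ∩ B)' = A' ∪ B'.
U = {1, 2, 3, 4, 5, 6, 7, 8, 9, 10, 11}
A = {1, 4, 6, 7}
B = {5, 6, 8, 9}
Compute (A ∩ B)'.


U = {1, 2, 3, 4, 5, 6, 7, 8, 9, 10, 11}
A = {1, 4, 6, 7}, B = {5, 6, 8, 9}
A ∩ B = {6}
(A ∩ B)' = U \ (A ∩ B) = {1, 2, 3, 4, 5, 7, 8, 9, 10, 11}
Verification via A' ∪ B': A' = {2, 3, 5, 8, 9, 10, 11}, B' = {1, 2, 3, 4, 7, 10, 11}
A' ∪ B' = {1, 2, 3, 4, 5, 7, 8, 9, 10, 11} ✓

{1, 2, 3, 4, 5, 7, 8, 9, 10, 11}


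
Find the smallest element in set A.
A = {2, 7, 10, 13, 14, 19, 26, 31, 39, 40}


Set A = {2, 7, 10, 13, 14, 19, 26, 31, 39, 40}
Elements in ascending order: 2, 7, 10, 13, 14, 19, 26, 31, 39, 40
The smallest element is 2.

2


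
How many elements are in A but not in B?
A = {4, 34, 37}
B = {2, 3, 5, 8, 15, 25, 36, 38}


Set A = {4, 34, 37}
Set B = {2, 3, 5, 8, 15, 25, 36, 38}
A \ B = {4, 34, 37}
|A \ B| = 3

3


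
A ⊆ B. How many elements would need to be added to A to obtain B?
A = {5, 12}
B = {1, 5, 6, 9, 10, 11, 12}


Set A = {5, 12}, |A| = 2
Set B = {1, 5, 6, 9, 10, 11, 12}, |B| = 7
Since A ⊆ B: B \ A = {1, 6, 9, 10, 11}
|B| - |A| = 7 - 2 = 5

5


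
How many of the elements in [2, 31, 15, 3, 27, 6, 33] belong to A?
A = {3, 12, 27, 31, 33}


Set A = {3, 12, 27, 31, 33}
Candidates: [2, 31, 15, 3, 27, 6, 33]
Check each candidate:
2 ∉ A, 31 ∈ A, 15 ∉ A, 3 ∈ A, 27 ∈ A, 6 ∉ A, 33 ∈ A
Count of candidates in A: 4

4


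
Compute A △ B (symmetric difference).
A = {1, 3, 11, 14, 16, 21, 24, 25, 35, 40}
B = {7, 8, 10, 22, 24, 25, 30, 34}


Set A = {1, 3, 11, 14, 16, 21, 24, 25, 35, 40}
Set B = {7, 8, 10, 22, 24, 25, 30, 34}
A △ B = (A \ B) ∪ (B \ A)
Elements in A but not B: {1, 3, 11, 14, 16, 21, 35, 40}
Elements in B but not A: {7, 8, 10, 22, 30, 34}
A △ B = {1, 3, 7, 8, 10, 11, 14, 16, 21, 22, 30, 34, 35, 40}

{1, 3, 7, 8, 10, 11, 14, 16, 21, 22, 30, 34, 35, 40}


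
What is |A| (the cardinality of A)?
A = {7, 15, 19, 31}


Set A = {7, 15, 19, 31}
Listing elements: 7, 15, 19, 31
Counting: 4 elements
|A| = 4

4


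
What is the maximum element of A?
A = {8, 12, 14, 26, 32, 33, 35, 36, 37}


Set A = {8, 12, 14, 26, 32, 33, 35, 36, 37}
Elements in ascending order: 8, 12, 14, 26, 32, 33, 35, 36, 37
The largest element is 37.

37


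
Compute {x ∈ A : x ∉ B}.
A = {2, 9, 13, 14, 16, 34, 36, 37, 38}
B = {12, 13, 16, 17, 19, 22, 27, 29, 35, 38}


Set A = {2, 9, 13, 14, 16, 34, 36, 37, 38}
Set B = {12, 13, 16, 17, 19, 22, 27, 29, 35, 38}
Check each element of A against B:
2 ∉ B (include), 9 ∉ B (include), 13 ∈ B, 14 ∉ B (include), 16 ∈ B, 34 ∉ B (include), 36 ∉ B (include), 37 ∉ B (include), 38 ∈ B
Elements of A not in B: {2, 9, 14, 34, 36, 37}

{2, 9, 14, 34, 36, 37}


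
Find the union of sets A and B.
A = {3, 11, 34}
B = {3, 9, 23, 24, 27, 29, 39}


Set A = {3, 11, 34}
Set B = {3, 9, 23, 24, 27, 29, 39}
A ∪ B includes all elements in either set.
Elements from A: {3, 11, 34}
Elements from B not already included: {9, 23, 24, 27, 29, 39}
A ∪ B = {3, 9, 11, 23, 24, 27, 29, 34, 39}

{3, 9, 11, 23, 24, 27, 29, 34, 39}


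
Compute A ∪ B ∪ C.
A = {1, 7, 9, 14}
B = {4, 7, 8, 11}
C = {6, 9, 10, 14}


Set A = {1, 7, 9, 14}
Set B = {4, 7, 8, 11}
Set C = {6, 9, 10, 14}
First, A ∪ B = {1, 4, 7, 8, 9, 11, 14}
Then, (A ∪ B) ∪ C = {1, 4, 6, 7, 8, 9, 10, 11, 14}

{1, 4, 6, 7, 8, 9, 10, 11, 14}


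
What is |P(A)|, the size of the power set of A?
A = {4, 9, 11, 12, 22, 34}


Set A = {4, 9, 11, 12, 22, 34}
|A| = 6
The power set P(A) contains all subsets of A.
|P(A)| = 2^|A| = 2^6 = 64

64


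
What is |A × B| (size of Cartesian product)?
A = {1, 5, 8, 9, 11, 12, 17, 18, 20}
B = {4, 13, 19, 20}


Set A = {1, 5, 8, 9, 11, 12, 17, 18, 20} has 9 elements.
Set B = {4, 13, 19, 20} has 4 elements.
|A × B| = |A| × |B| = 9 × 4 = 36

36


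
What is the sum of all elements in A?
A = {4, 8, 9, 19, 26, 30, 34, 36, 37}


Set A = {4, 8, 9, 19, 26, 30, 34, 36, 37}
Sum = 4 + 8 + 9 + 19 + 26 + 30 + 34 + 36 + 37 = 203

203


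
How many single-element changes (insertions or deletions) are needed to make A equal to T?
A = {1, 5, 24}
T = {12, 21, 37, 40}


Set A = {1, 5, 24}
Set T = {12, 21, 37, 40}
Elements to remove from A (in A, not in T): {1, 5, 24} → 3 removals
Elements to add to A (in T, not in A): {12, 21, 37, 40} → 4 additions
Total edits = 3 + 4 = 7

7


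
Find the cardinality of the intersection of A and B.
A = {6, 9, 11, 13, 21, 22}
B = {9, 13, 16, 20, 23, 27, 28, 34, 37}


Set A = {6, 9, 11, 13, 21, 22}
Set B = {9, 13, 16, 20, 23, 27, 28, 34, 37}
A ∩ B = {9, 13}
|A ∩ B| = 2

2


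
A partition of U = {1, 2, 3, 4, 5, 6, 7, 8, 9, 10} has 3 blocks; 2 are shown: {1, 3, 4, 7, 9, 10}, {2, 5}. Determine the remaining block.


U = {1, 2, 3, 4, 5, 6, 7, 8, 9, 10}
Shown blocks: {1, 3, 4, 7, 9, 10}, {2, 5}
A partition's blocks are pairwise disjoint and cover U, so the missing block = U \ (union of shown blocks).
Union of shown blocks: {1, 2, 3, 4, 5, 7, 9, 10}
Missing block = U \ (union) = {6, 8}

{6, 8}


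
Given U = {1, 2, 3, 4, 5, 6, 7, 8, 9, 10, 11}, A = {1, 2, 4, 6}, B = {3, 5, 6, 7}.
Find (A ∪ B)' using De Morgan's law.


U = {1, 2, 3, 4, 5, 6, 7, 8, 9, 10, 11}
A = {1, 2, 4, 6}, B = {3, 5, 6, 7}
A ∪ B = {1, 2, 3, 4, 5, 6, 7}
(A ∪ B)' = U \ (A ∪ B) = {8, 9, 10, 11}
Verification via A' ∩ B': A' = {3, 5, 7, 8, 9, 10, 11}, B' = {1, 2, 4, 8, 9, 10, 11}
A' ∩ B' = {8, 9, 10, 11} ✓

{8, 9, 10, 11}


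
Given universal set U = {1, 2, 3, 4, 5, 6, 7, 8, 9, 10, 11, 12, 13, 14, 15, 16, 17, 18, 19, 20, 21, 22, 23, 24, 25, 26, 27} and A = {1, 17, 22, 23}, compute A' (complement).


Universal set U = {1, 2, 3, 4, 5, 6, 7, 8, 9, 10, 11, 12, 13, 14, 15, 16, 17, 18, 19, 20, 21, 22, 23, 24, 25, 26, 27}
Set A = {1, 17, 22, 23}
A' = U \ A = elements in U but not in A
Checking each element of U:
1 (in A, exclude), 2 (not in A, include), 3 (not in A, include), 4 (not in A, include), 5 (not in A, include), 6 (not in A, include), 7 (not in A, include), 8 (not in A, include), 9 (not in A, include), 10 (not in A, include), 11 (not in A, include), 12 (not in A, include), 13 (not in A, include), 14 (not in A, include), 15 (not in A, include), 16 (not in A, include), 17 (in A, exclude), 18 (not in A, include), 19 (not in A, include), 20 (not in A, include), 21 (not in A, include), 22 (in A, exclude), 23 (in A, exclude), 24 (not in A, include), 25 (not in A, include), 26 (not in A, include), 27 (not in A, include)
A' = {2, 3, 4, 5, 6, 7, 8, 9, 10, 11, 12, 13, 14, 15, 16, 18, 19, 20, 21, 24, 25, 26, 27}

{2, 3, 4, 5, 6, 7, 8, 9, 10, 11, 12, 13, 14, 15, 16, 18, 19, 20, 21, 24, 25, 26, 27}


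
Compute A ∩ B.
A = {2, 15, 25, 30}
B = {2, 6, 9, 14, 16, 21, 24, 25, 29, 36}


Set A = {2, 15, 25, 30}
Set B = {2, 6, 9, 14, 16, 21, 24, 25, 29, 36}
A ∩ B includes only elements in both sets.
Check each element of A against B:
2 ✓, 15 ✗, 25 ✓, 30 ✗
A ∩ B = {2, 25}

{2, 25}


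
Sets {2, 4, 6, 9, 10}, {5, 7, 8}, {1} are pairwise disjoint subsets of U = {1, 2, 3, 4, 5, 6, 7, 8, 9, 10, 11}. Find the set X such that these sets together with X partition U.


U = {1, 2, 3, 4, 5, 6, 7, 8, 9, 10, 11}
Shown blocks: {2, 4, 6, 9, 10}, {5, 7, 8}, {1}
A partition's blocks are pairwise disjoint and cover U, so the missing block = U \ (union of shown blocks).
Union of shown blocks: {1, 2, 4, 5, 6, 7, 8, 9, 10}
Missing block = U \ (union) = {3, 11}

{3, 11}


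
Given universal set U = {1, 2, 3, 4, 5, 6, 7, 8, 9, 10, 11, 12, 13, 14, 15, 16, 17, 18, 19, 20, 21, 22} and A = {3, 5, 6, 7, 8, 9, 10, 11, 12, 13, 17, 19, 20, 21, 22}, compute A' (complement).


Universal set U = {1, 2, 3, 4, 5, 6, 7, 8, 9, 10, 11, 12, 13, 14, 15, 16, 17, 18, 19, 20, 21, 22}
Set A = {3, 5, 6, 7, 8, 9, 10, 11, 12, 13, 17, 19, 20, 21, 22}
A' = U \ A = elements in U but not in A
Checking each element of U:
1 (not in A, include), 2 (not in A, include), 3 (in A, exclude), 4 (not in A, include), 5 (in A, exclude), 6 (in A, exclude), 7 (in A, exclude), 8 (in A, exclude), 9 (in A, exclude), 10 (in A, exclude), 11 (in A, exclude), 12 (in A, exclude), 13 (in A, exclude), 14 (not in A, include), 15 (not in A, include), 16 (not in A, include), 17 (in A, exclude), 18 (not in A, include), 19 (in A, exclude), 20 (in A, exclude), 21 (in A, exclude), 22 (in A, exclude)
A' = {1, 2, 4, 14, 15, 16, 18}

{1, 2, 4, 14, 15, 16, 18}


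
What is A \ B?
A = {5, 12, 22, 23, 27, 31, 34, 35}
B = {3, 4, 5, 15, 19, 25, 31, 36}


Set A = {5, 12, 22, 23, 27, 31, 34, 35}
Set B = {3, 4, 5, 15, 19, 25, 31, 36}
A \ B includes elements in A that are not in B.
Check each element of A:
5 (in B, remove), 12 (not in B, keep), 22 (not in B, keep), 23 (not in B, keep), 27 (not in B, keep), 31 (in B, remove), 34 (not in B, keep), 35 (not in B, keep)
A \ B = {12, 22, 23, 27, 34, 35}

{12, 22, 23, 27, 34, 35}


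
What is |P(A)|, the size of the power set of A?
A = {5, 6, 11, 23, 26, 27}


Set A = {5, 6, 11, 23, 26, 27}
|A| = 6
The power set P(A) contains all subsets of A.
|P(A)| = 2^|A| = 2^6 = 64

64


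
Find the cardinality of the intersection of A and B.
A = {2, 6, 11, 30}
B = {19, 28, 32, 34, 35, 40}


Set A = {2, 6, 11, 30}
Set B = {19, 28, 32, 34, 35, 40}
A ∩ B = {}
|A ∩ B| = 0

0


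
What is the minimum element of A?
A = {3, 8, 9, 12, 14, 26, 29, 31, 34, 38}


Set A = {3, 8, 9, 12, 14, 26, 29, 31, 34, 38}
Elements in ascending order: 3, 8, 9, 12, 14, 26, 29, 31, 34, 38
The smallest element is 3.

3


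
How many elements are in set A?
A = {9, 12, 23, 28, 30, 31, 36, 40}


Set A = {9, 12, 23, 28, 30, 31, 36, 40}
Listing elements: 9, 12, 23, 28, 30, 31, 36, 40
Counting: 8 elements
|A| = 8

8


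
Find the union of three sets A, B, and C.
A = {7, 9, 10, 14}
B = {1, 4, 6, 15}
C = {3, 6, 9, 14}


Set A = {7, 9, 10, 14}
Set B = {1, 4, 6, 15}
Set C = {3, 6, 9, 14}
First, A ∪ B = {1, 4, 6, 7, 9, 10, 14, 15}
Then, (A ∪ B) ∪ C = {1, 3, 4, 6, 7, 9, 10, 14, 15}

{1, 3, 4, 6, 7, 9, 10, 14, 15}


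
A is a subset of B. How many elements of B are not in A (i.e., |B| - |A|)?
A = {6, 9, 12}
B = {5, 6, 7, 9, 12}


Set A = {6, 9, 12}, |A| = 3
Set B = {5, 6, 7, 9, 12}, |B| = 5
Since A ⊆ B: B \ A = {5, 7}
|B| - |A| = 5 - 3 = 2

2


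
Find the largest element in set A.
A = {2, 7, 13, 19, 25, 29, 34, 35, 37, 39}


Set A = {2, 7, 13, 19, 25, 29, 34, 35, 37, 39}
Elements in ascending order: 2, 7, 13, 19, 25, 29, 34, 35, 37, 39
The largest element is 39.

39


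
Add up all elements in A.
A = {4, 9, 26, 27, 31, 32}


Set A = {4, 9, 26, 27, 31, 32}
Sum = 4 + 9 + 26 + 27 + 31 + 32 = 129

129


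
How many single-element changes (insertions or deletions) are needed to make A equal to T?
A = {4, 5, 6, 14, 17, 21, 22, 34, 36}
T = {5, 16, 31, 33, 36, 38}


Set A = {4, 5, 6, 14, 17, 21, 22, 34, 36}
Set T = {5, 16, 31, 33, 36, 38}
Elements to remove from A (in A, not in T): {4, 6, 14, 17, 21, 22, 34} → 7 removals
Elements to add to A (in T, not in A): {16, 31, 33, 38} → 4 additions
Total edits = 7 + 4 = 11

11


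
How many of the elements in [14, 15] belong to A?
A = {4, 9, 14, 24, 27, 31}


Set A = {4, 9, 14, 24, 27, 31}
Candidates: [14, 15]
Check each candidate:
14 ∈ A, 15 ∉ A
Count of candidates in A: 1

1


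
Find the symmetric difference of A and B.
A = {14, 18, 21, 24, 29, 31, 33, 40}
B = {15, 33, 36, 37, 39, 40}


Set A = {14, 18, 21, 24, 29, 31, 33, 40}
Set B = {15, 33, 36, 37, 39, 40}
A △ B = (A \ B) ∪ (B \ A)
Elements in A but not B: {14, 18, 21, 24, 29, 31}
Elements in B but not A: {15, 36, 37, 39}
A △ B = {14, 15, 18, 21, 24, 29, 31, 36, 37, 39}

{14, 15, 18, 21, 24, 29, 31, 36, 37, 39}


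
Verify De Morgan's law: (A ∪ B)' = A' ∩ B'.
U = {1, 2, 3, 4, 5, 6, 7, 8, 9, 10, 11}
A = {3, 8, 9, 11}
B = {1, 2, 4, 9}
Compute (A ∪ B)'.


U = {1, 2, 3, 4, 5, 6, 7, 8, 9, 10, 11}
A = {3, 8, 9, 11}, B = {1, 2, 4, 9}
A ∪ B = {1, 2, 3, 4, 8, 9, 11}
(A ∪ B)' = U \ (A ∪ B) = {5, 6, 7, 10}
Verification via A' ∩ B': A' = {1, 2, 4, 5, 6, 7, 10}, B' = {3, 5, 6, 7, 8, 10, 11}
A' ∩ B' = {5, 6, 7, 10} ✓

{5, 6, 7, 10}


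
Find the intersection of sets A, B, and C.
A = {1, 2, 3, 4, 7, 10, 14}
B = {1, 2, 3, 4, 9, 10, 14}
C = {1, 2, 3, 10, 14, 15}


Set A = {1, 2, 3, 4, 7, 10, 14}
Set B = {1, 2, 3, 4, 9, 10, 14}
Set C = {1, 2, 3, 10, 14, 15}
First, A ∩ B = {1, 2, 3, 4, 10, 14}
Then, (A ∩ B) ∩ C = {1, 2, 3, 10, 14}

{1, 2, 3, 10, 14}


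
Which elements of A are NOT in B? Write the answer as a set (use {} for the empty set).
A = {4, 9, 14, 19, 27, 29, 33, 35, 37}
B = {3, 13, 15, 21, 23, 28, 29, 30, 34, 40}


Set A = {4, 9, 14, 19, 27, 29, 33, 35, 37}
Set B = {3, 13, 15, 21, 23, 28, 29, 30, 34, 40}
Check each element of A against B:
4 ∉ B (include), 9 ∉ B (include), 14 ∉ B (include), 19 ∉ B (include), 27 ∉ B (include), 29 ∈ B, 33 ∉ B (include), 35 ∉ B (include), 37 ∉ B (include)
Elements of A not in B: {4, 9, 14, 19, 27, 33, 35, 37}

{4, 9, 14, 19, 27, 33, 35, 37}


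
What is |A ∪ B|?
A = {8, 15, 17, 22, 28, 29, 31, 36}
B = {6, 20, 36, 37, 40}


Set A = {8, 15, 17, 22, 28, 29, 31, 36}, |A| = 8
Set B = {6, 20, 36, 37, 40}, |B| = 5
A ∩ B = {36}, |A ∩ B| = 1
|A ∪ B| = |A| + |B| - |A ∩ B| = 8 + 5 - 1 = 12

12


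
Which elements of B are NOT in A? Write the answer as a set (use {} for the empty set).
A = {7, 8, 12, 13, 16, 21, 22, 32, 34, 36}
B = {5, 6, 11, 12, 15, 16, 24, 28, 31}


Set A = {7, 8, 12, 13, 16, 21, 22, 32, 34, 36}
Set B = {5, 6, 11, 12, 15, 16, 24, 28, 31}
Check each element of B against A:
5 ∉ A (include), 6 ∉ A (include), 11 ∉ A (include), 12 ∈ A, 15 ∉ A (include), 16 ∈ A, 24 ∉ A (include), 28 ∉ A (include), 31 ∉ A (include)
Elements of B not in A: {5, 6, 11, 15, 24, 28, 31}

{5, 6, 11, 15, 24, 28, 31}


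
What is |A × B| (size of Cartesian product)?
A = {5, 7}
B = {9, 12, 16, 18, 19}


Set A = {5, 7} has 2 elements.
Set B = {9, 12, 16, 18, 19} has 5 elements.
|A × B| = |A| × |B| = 2 × 5 = 10

10


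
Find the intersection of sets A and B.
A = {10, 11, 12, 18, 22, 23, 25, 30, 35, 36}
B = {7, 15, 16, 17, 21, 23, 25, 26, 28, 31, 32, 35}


Set A = {10, 11, 12, 18, 22, 23, 25, 30, 35, 36}
Set B = {7, 15, 16, 17, 21, 23, 25, 26, 28, 31, 32, 35}
A ∩ B includes only elements in both sets.
Check each element of A against B:
10 ✗, 11 ✗, 12 ✗, 18 ✗, 22 ✗, 23 ✓, 25 ✓, 30 ✗, 35 ✓, 36 ✗
A ∩ B = {23, 25, 35}

{23, 25, 35}


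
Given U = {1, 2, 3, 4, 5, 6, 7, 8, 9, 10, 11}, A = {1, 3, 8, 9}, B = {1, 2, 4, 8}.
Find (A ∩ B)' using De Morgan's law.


U = {1, 2, 3, 4, 5, 6, 7, 8, 9, 10, 11}
A = {1, 3, 8, 9}, B = {1, 2, 4, 8}
A ∩ B = {1, 8}
(A ∩ B)' = U \ (A ∩ B) = {2, 3, 4, 5, 6, 7, 9, 10, 11}
Verification via A' ∪ B': A' = {2, 4, 5, 6, 7, 10, 11}, B' = {3, 5, 6, 7, 9, 10, 11}
A' ∪ B' = {2, 3, 4, 5, 6, 7, 9, 10, 11} ✓

{2, 3, 4, 5, 6, 7, 9, 10, 11}


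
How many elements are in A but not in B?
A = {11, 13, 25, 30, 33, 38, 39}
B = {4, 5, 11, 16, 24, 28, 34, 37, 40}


Set A = {11, 13, 25, 30, 33, 38, 39}
Set B = {4, 5, 11, 16, 24, 28, 34, 37, 40}
A \ B = {13, 25, 30, 33, 38, 39}
|A \ B| = 6

6


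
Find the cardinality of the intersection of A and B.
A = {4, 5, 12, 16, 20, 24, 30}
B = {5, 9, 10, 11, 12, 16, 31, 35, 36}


Set A = {4, 5, 12, 16, 20, 24, 30}
Set B = {5, 9, 10, 11, 12, 16, 31, 35, 36}
A ∩ B = {5, 12, 16}
|A ∩ B| = 3

3


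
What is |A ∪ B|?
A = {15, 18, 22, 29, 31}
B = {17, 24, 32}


Set A = {15, 18, 22, 29, 31}, |A| = 5
Set B = {17, 24, 32}, |B| = 3
A ∩ B = {}, |A ∩ B| = 0
|A ∪ B| = |A| + |B| - |A ∩ B| = 5 + 3 - 0 = 8

8


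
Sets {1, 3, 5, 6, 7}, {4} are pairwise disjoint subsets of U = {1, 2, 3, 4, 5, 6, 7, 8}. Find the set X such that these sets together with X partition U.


U = {1, 2, 3, 4, 5, 6, 7, 8}
Shown blocks: {1, 3, 5, 6, 7}, {4}
A partition's blocks are pairwise disjoint and cover U, so the missing block = U \ (union of shown blocks).
Union of shown blocks: {1, 3, 4, 5, 6, 7}
Missing block = U \ (union) = {2, 8}

{2, 8}


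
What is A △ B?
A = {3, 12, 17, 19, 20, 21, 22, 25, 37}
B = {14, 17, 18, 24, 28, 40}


Set A = {3, 12, 17, 19, 20, 21, 22, 25, 37}
Set B = {14, 17, 18, 24, 28, 40}
A △ B = (A \ B) ∪ (B \ A)
Elements in A but not B: {3, 12, 19, 20, 21, 22, 25, 37}
Elements in B but not A: {14, 18, 24, 28, 40}
A △ B = {3, 12, 14, 18, 19, 20, 21, 22, 24, 25, 28, 37, 40}

{3, 12, 14, 18, 19, 20, 21, 22, 24, 25, 28, 37, 40}


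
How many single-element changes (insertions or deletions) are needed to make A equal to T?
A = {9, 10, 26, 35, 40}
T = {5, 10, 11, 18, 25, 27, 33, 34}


Set A = {9, 10, 26, 35, 40}
Set T = {5, 10, 11, 18, 25, 27, 33, 34}
Elements to remove from A (in A, not in T): {9, 26, 35, 40} → 4 removals
Elements to add to A (in T, not in A): {5, 11, 18, 25, 27, 33, 34} → 7 additions
Total edits = 4 + 7 = 11

11


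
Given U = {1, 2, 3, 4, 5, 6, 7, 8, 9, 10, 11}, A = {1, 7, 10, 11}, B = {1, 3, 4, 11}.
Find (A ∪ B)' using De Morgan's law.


U = {1, 2, 3, 4, 5, 6, 7, 8, 9, 10, 11}
A = {1, 7, 10, 11}, B = {1, 3, 4, 11}
A ∪ B = {1, 3, 4, 7, 10, 11}
(A ∪ B)' = U \ (A ∪ B) = {2, 5, 6, 8, 9}
Verification via A' ∩ B': A' = {2, 3, 4, 5, 6, 8, 9}, B' = {2, 5, 6, 7, 8, 9, 10}
A' ∩ B' = {2, 5, 6, 8, 9} ✓

{2, 5, 6, 8, 9}


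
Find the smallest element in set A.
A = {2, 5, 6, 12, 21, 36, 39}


Set A = {2, 5, 6, 12, 21, 36, 39}
Elements in ascending order: 2, 5, 6, 12, 21, 36, 39
The smallest element is 2.

2


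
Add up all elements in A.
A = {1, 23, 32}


Set A = {1, 23, 32}
Sum = 1 + 23 + 32 = 56

56


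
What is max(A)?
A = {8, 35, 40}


Set A = {8, 35, 40}
Elements in ascending order: 8, 35, 40
The largest element is 40.

40


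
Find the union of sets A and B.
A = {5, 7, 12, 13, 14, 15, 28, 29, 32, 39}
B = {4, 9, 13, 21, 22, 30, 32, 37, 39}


Set A = {5, 7, 12, 13, 14, 15, 28, 29, 32, 39}
Set B = {4, 9, 13, 21, 22, 30, 32, 37, 39}
A ∪ B includes all elements in either set.
Elements from A: {5, 7, 12, 13, 14, 15, 28, 29, 32, 39}
Elements from B not already included: {4, 9, 21, 22, 30, 37}
A ∪ B = {4, 5, 7, 9, 12, 13, 14, 15, 21, 22, 28, 29, 30, 32, 37, 39}

{4, 5, 7, 9, 12, 13, 14, 15, 21, 22, 28, 29, 30, 32, 37, 39}


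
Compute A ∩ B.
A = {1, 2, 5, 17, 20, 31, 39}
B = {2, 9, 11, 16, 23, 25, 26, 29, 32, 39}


Set A = {1, 2, 5, 17, 20, 31, 39}
Set B = {2, 9, 11, 16, 23, 25, 26, 29, 32, 39}
A ∩ B includes only elements in both sets.
Check each element of A against B:
1 ✗, 2 ✓, 5 ✗, 17 ✗, 20 ✗, 31 ✗, 39 ✓
A ∩ B = {2, 39}

{2, 39}


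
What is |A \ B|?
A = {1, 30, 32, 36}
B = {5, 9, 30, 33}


Set A = {1, 30, 32, 36}
Set B = {5, 9, 30, 33}
A \ B = {1, 32, 36}
|A \ B| = 3

3


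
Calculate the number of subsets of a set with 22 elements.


The set has 22 elements.
The power set contains all possible subsets.
|P(A)| = 2^|A| = 2^22 = 4194304

4194304


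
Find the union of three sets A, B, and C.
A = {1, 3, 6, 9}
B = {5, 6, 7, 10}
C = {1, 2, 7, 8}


Set A = {1, 3, 6, 9}
Set B = {5, 6, 7, 10}
Set C = {1, 2, 7, 8}
First, A ∪ B = {1, 3, 5, 6, 7, 9, 10}
Then, (A ∪ B) ∪ C = {1, 2, 3, 5, 6, 7, 8, 9, 10}

{1, 2, 3, 5, 6, 7, 8, 9, 10}


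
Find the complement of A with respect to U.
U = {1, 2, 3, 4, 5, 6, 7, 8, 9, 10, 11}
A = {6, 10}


Universal set U = {1, 2, 3, 4, 5, 6, 7, 8, 9, 10, 11}
Set A = {6, 10}
A' = U \ A = elements in U but not in A
Checking each element of U:
1 (not in A, include), 2 (not in A, include), 3 (not in A, include), 4 (not in A, include), 5 (not in A, include), 6 (in A, exclude), 7 (not in A, include), 8 (not in A, include), 9 (not in A, include), 10 (in A, exclude), 11 (not in A, include)
A' = {1, 2, 3, 4, 5, 7, 8, 9, 11}

{1, 2, 3, 4, 5, 7, 8, 9, 11}


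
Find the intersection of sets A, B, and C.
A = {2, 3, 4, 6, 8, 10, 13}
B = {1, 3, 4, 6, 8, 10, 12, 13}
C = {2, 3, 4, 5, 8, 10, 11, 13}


Set A = {2, 3, 4, 6, 8, 10, 13}
Set B = {1, 3, 4, 6, 8, 10, 12, 13}
Set C = {2, 3, 4, 5, 8, 10, 11, 13}
First, A ∩ B = {3, 4, 6, 8, 10, 13}
Then, (A ∩ B) ∩ C = {3, 4, 8, 10, 13}

{3, 4, 8, 10, 13}


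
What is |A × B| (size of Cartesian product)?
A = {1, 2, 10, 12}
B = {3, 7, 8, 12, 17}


Set A = {1, 2, 10, 12} has 4 elements.
Set B = {3, 7, 8, 12, 17} has 5 elements.
|A × B| = |A| × |B| = 4 × 5 = 20

20


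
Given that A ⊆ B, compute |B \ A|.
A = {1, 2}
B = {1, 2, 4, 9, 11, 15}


Set A = {1, 2}, |A| = 2
Set B = {1, 2, 4, 9, 11, 15}, |B| = 6
Since A ⊆ B: B \ A = {4, 9, 11, 15}
|B| - |A| = 6 - 2 = 4

4


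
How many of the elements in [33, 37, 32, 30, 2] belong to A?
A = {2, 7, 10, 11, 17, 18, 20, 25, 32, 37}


Set A = {2, 7, 10, 11, 17, 18, 20, 25, 32, 37}
Candidates: [33, 37, 32, 30, 2]
Check each candidate:
33 ∉ A, 37 ∈ A, 32 ∈ A, 30 ∉ A, 2 ∈ A
Count of candidates in A: 3

3


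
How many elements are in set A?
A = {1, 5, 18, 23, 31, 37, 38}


Set A = {1, 5, 18, 23, 31, 37, 38}
Listing elements: 1, 5, 18, 23, 31, 37, 38
Counting: 7 elements
|A| = 7

7


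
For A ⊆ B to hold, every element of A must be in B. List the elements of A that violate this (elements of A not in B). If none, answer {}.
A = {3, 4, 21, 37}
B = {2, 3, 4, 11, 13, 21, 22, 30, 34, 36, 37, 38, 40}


Set A = {3, 4, 21, 37}
Set B = {2, 3, 4, 11, 13, 21, 22, 30, 34, 36, 37, 38, 40}
Check each element of A against B:
3 ∈ B, 4 ∈ B, 21 ∈ B, 37 ∈ B
Elements of A not in B: {}

{}


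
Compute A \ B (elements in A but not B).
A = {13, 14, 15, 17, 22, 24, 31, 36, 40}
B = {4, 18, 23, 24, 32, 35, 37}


Set A = {13, 14, 15, 17, 22, 24, 31, 36, 40}
Set B = {4, 18, 23, 24, 32, 35, 37}
A \ B includes elements in A that are not in B.
Check each element of A:
13 (not in B, keep), 14 (not in B, keep), 15 (not in B, keep), 17 (not in B, keep), 22 (not in B, keep), 24 (in B, remove), 31 (not in B, keep), 36 (not in B, keep), 40 (not in B, keep)
A \ B = {13, 14, 15, 17, 22, 31, 36, 40}

{13, 14, 15, 17, 22, 31, 36, 40}


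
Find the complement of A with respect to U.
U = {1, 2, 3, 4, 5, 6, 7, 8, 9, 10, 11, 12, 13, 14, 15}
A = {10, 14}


Universal set U = {1, 2, 3, 4, 5, 6, 7, 8, 9, 10, 11, 12, 13, 14, 15}
Set A = {10, 14}
A' = U \ A = elements in U but not in A
Checking each element of U:
1 (not in A, include), 2 (not in A, include), 3 (not in A, include), 4 (not in A, include), 5 (not in A, include), 6 (not in A, include), 7 (not in A, include), 8 (not in A, include), 9 (not in A, include), 10 (in A, exclude), 11 (not in A, include), 12 (not in A, include), 13 (not in A, include), 14 (in A, exclude), 15 (not in A, include)
A' = {1, 2, 3, 4, 5, 6, 7, 8, 9, 11, 12, 13, 15}

{1, 2, 3, 4, 5, 6, 7, 8, 9, 11, 12, 13, 15}


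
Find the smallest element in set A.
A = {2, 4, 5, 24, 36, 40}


Set A = {2, 4, 5, 24, 36, 40}
Elements in ascending order: 2, 4, 5, 24, 36, 40
The smallest element is 2.

2


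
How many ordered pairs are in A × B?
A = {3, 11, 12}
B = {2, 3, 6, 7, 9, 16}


Set A = {3, 11, 12} has 3 elements.
Set B = {2, 3, 6, 7, 9, 16} has 6 elements.
|A × B| = |A| × |B| = 3 × 6 = 18

18


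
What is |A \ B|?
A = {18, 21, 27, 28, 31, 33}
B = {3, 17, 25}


Set A = {18, 21, 27, 28, 31, 33}
Set B = {3, 17, 25}
A \ B = {18, 21, 27, 28, 31, 33}
|A \ B| = 6

6


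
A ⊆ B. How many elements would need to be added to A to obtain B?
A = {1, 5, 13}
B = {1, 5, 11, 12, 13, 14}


Set A = {1, 5, 13}, |A| = 3
Set B = {1, 5, 11, 12, 13, 14}, |B| = 6
Since A ⊆ B: B \ A = {11, 12, 14}
|B| - |A| = 6 - 3 = 3

3


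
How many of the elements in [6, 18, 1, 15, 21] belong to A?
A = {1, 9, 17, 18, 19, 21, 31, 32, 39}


Set A = {1, 9, 17, 18, 19, 21, 31, 32, 39}
Candidates: [6, 18, 1, 15, 21]
Check each candidate:
6 ∉ A, 18 ∈ A, 1 ∈ A, 15 ∉ A, 21 ∈ A
Count of candidates in A: 3

3


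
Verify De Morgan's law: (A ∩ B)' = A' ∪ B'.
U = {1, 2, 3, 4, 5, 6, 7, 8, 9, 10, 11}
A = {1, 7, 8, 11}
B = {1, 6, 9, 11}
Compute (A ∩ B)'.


U = {1, 2, 3, 4, 5, 6, 7, 8, 9, 10, 11}
A = {1, 7, 8, 11}, B = {1, 6, 9, 11}
A ∩ B = {1, 11}
(A ∩ B)' = U \ (A ∩ B) = {2, 3, 4, 5, 6, 7, 8, 9, 10}
Verification via A' ∪ B': A' = {2, 3, 4, 5, 6, 9, 10}, B' = {2, 3, 4, 5, 7, 8, 10}
A' ∪ B' = {2, 3, 4, 5, 6, 7, 8, 9, 10} ✓

{2, 3, 4, 5, 6, 7, 8, 9, 10}


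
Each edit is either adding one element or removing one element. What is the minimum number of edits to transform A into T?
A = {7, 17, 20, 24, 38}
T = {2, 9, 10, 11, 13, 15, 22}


Set A = {7, 17, 20, 24, 38}
Set T = {2, 9, 10, 11, 13, 15, 22}
Elements to remove from A (in A, not in T): {7, 17, 20, 24, 38} → 5 removals
Elements to add to A (in T, not in A): {2, 9, 10, 11, 13, 15, 22} → 7 additions
Total edits = 5 + 7 = 12

12


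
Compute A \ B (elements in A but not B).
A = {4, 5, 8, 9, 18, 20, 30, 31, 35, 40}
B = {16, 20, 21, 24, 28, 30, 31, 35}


Set A = {4, 5, 8, 9, 18, 20, 30, 31, 35, 40}
Set B = {16, 20, 21, 24, 28, 30, 31, 35}
A \ B includes elements in A that are not in B.
Check each element of A:
4 (not in B, keep), 5 (not in B, keep), 8 (not in B, keep), 9 (not in B, keep), 18 (not in B, keep), 20 (in B, remove), 30 (in B, remove), 31 (in B, remove), 35 (in B, remove), 40 (not in B, keep)
A \ B = {4, 5, 8, 9, 18, 40}

{4, 5, 8, 9, 18, 40}


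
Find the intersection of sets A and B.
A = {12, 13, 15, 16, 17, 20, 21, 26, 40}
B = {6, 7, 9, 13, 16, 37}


Set A = {12, 13, 15, 16, 17, 20, 21, 26, 40}
Set B = {6, 7, 9, 13, 16, 37}
A ∩ B includes only elements in both sets.
Check each element of A against B:
12 ✗, 13 ✓, 15 ✗, 16 ✓, 17 ✗, 20 ✗, 21 ✗, 26 ✗, 40 ✗
A ∩ B = {13, 16}

{13, 16}


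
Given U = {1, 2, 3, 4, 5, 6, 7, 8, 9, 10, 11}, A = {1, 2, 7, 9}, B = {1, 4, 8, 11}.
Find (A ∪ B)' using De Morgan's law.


U = {1, 2, 3, 4, 5, 6, 7, 8, 9, 10, 11}
A = {1, 2, 7, 9}, B = {1, 4, 8, 11}
A ∪ B = {1, 2, 4, 7, 8, 9, 11}
(A ∪ B)' = U \ (A ∪ B) = {3, 5, 6, 10}
Verification via A' ∩ B': A' = {3, 4, 5, 6, 8, 10, 11}, B' = {2, 3, 5, 6, 7, 9, 10}
A' ∩ B' = {3, 5, 6, 10} ✓

{3, 5, 6, 10}


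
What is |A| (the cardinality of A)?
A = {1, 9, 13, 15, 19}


Set A = {1, 9, 13, 15, 19}
Listing elements: 1, 9, 13, 15, 19
Counting: 5 elements
|A| = 5

5


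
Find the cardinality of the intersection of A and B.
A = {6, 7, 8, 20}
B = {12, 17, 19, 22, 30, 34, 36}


Set A = {6, 7, 8, 20}
Set B = {12, 17, 19, 22, 30, 34, 36}
A ∩ B = {}
|A ∩ B| = 0

0
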